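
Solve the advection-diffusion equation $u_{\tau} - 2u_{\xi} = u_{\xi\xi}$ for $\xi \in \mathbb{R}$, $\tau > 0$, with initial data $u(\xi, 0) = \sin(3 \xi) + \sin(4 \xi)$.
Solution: Moving frame: $\eta = \xi + 2\tau$, $\sigma = \tau$, $u = w(\eta,\sigma)$, so $u_{\tau} = w_{\sigma} + 2w_{\eta}$ and $u_{\xi\xi} = w_{\eta\eta}$.
Hence $u_{\tau} - 2u_{\xi} = w_{\sigma}$ and the PDE becomes the heat equation $w_{\sigma} = w_{\eta\eta}$ on $\eta \in \mathbb{R}$.
Initial data: $w(\eta,0) = u(\eta,0) = \sin(3 \eta) + \sin(4 \eta)$. Each mode $\sin(n\eta)$ decays as $e^{-n^2\sigma}$ on $\mathbb{R}$, so $w(\eta,\sigma) = \sum c_n e^{-n^2\sigma} \sin(n\eta)$ with $c_3=1, c_4=1$: $w(\eta,\sigma) = e^{-9 \sigma} \sin(3 \eta) + e^{-16 \sigma} \sin(4 \eta)$.
Substituting back: $u(\xi,\tau) = w(\xi + 2\tau, \tau)$.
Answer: $u(\xi, \tau) = e^{-9 \tau} \sin(6 \tau + 3 \xi) + e^{-16 \tau} \sin(8 \tau + 4 \xi)$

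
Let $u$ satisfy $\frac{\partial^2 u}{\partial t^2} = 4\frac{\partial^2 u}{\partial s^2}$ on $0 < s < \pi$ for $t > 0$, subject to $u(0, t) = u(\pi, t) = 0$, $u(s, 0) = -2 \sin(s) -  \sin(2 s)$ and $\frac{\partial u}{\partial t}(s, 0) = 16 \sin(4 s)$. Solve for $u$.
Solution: Using separation of variables $u = X(s)T(t)$:
Eigenfunctions: $\sin(ns)$, $n = 1, 2, 3, \ldots$
General solution: $u(s, t) = \sum [A_n \cos(2n t) + B_n \sin(2n t)] \sin(ns)$
From $u(s,0) = -2 \sin(s) - \sin(2 s)$: $A_1=-2, A_2=-1$. From $u_t(s,0) = 16 \sin(4 s)$, using $u_t(s,0) = \sum \omega_n B_n \sin(ns)$ with $\omega_n = 2n$: $B_4 = 16/8 = 2$.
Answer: $u(s, t) = -2 \sin(s) \cos(2 t) -  \sin(2 s) \cos(4 t) + 2 \sin(4 s) \sin(8 t)$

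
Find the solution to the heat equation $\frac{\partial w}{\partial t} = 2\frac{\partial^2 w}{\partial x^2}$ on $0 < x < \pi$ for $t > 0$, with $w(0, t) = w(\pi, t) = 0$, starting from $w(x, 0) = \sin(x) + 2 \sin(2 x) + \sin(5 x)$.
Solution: Using separation of variables $w = X(x)T(t)$:
Eigenfunctions: $\sin(nx)$, $n = 1, 2, 3, \ldots$
General solution: $w(x, t) = \sum c_n \sin(nx) e^{-2n^2 t}$
Matching $w(x,0) = \sin(x) + 2 \sin(2 x) + \sin(5 x)$ term by term: $c_1=1, c_2=2, c_5=1$.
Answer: $w(x, t) = e^{-2 t} \sin(x) + 2 e^{-8 t} \sin(2 x) + e^{-50 t} \sin(5 x)$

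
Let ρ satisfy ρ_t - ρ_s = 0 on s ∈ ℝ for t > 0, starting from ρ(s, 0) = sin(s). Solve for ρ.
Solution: By method of characteristics (waves move left with speed 1):
Along characteristics s + t = const, ρ is constant, so ρ(s,t) = f(s + t) with f = ρ(·, 0).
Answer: ρ(s, t) = sin(s + t)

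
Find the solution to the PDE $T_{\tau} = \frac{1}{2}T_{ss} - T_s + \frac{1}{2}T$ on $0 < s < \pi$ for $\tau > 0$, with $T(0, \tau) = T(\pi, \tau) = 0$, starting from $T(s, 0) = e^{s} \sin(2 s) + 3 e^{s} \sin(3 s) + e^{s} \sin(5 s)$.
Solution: Substitute $T = e^{s}u$, i.e. $u = e^{-s}T$.
By the product rule, $T_s = e^{s}(u_s + u)$, $T_{ss} = e^{s}(u_{ss} + 2u_s + u)$, $T_{\tau} = e^{s}u_{\tau}$.
Substituting into the PDE and dividing by $e^{s}$: $u_{\tau} = \frac{1}{2}(u_{ss} + 2u_s + u) - (u_s + u) + \frac{1}{2}u$.
The lower-order terms cancel, leaving the standard heat equation $u_{\tau} = \frac{1}{2}u_{ss}$.
Initial data for $u$: $u(s,0) = e^{-s}T(s,0) = \sin(2 s) + 3 \sin(3 s) + \sin(5 s)$. The boundary conditions carry over: $u(0,\tau) = u(\pi,\tau) = 0$.
Solve for $u$:
  Using separation of variables $u = X(s)G(\tau)$:
  Eigenfunctions: $\sin(ns)$, $n = 1, 2, 3, \ldots$
  General solution: $u(s, \tau) = \sum c_n \sin(ns) e^{-n^2 \tau/2}$
  Matching $u(s,0) = \sin(2 s) + 3 \sin(3 s) + \sin(5 s)$ term by term: $c_2=1, c_3=3, c_5=1$.
Hence $u(s,\tau) = e^{-2 \tau} \sin(2 s) + 3 e^{-9 \tau/2} \sin(3 s) + e^{-25 \tau/2} \sin(5 s)$.
Transform back: $T(s,\tau) = e^{s}u(s,\tau)$.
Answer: $T(s, \tau) = e^{-2 \tau} e^{s} \sin(2 s) + 3 e^{-9 \tau/2} e^{s} \sin(3 s) + e^{-25 \tau/2} e^{s} \sin(5 s)$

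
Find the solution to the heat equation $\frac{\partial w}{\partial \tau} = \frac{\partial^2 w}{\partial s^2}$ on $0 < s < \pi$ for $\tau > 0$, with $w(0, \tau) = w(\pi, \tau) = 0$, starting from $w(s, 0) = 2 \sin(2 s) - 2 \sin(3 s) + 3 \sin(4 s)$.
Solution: Using separation of variables $w = X(s)T(\tau)$:
Eigenfunctions: $\sin(ns)$, $n = 1, 2, 3, \ldots$
General solution: $w(s, \tau) = \sum c_n \sin(ns) e^{-n^2 \tau}$
Matching $w(s,0) = 2 \sin(2 s) - 2 \sin(3 s) + 3 \sin(4 s)$ term by term: $c_2=2, c_3=-2, c_4=3$.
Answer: $w(s, \tau) = 2 e^{-4 \tau} \sin(2 s) - 2 e^{-9 \tau} \sin(3 s) + 3 e^{-16 \tau} \sin(4 s)$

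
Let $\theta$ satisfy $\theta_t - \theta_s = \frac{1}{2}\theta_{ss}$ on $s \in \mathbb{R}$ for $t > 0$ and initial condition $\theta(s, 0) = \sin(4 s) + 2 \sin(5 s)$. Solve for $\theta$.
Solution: Moving frame: $\eta = s + t$, $\sigma = t$, $\theta = u(\eta,\sigma)$, so $\theta_t = u_{\sigma} + u_{\eta}$ and $\theta_{ss} = u_{\eta\eta}$.
Hence $\theta_t - \theta_s = u_{\sigma}$ and the PDE becomes the heat equation $u_{\sigma} = \frac{1}{2}u_{\eta\eta}$ on $\eta \in \mathbb{R}$.
Initial data: $u(\eta,0) = \theta(\eta,0) = \sin(4 \eta) + 2 \sin(5 \eta)$. Each mode $\sin(n\eta)$ decays as $e^{-n^2\sigma/2}$ on $\mathbb{R}$, so $u(\eta,\sigma) = \sum c_n e^{-n^2\sigma/2} \sin(n\eta)$ with $c_4=1, c_5=2$: $u(\eta,\sigma) = e^{-8 \sigma} \sin(4 \eta) + 2 e^{-25 \sigma/2} \sin(5 \eta)$.
Substituting back: $\theta(s,t) = u(s + t, t)$.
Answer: $\theta(s, t) = e^{-8 t} \sin(4 s + 4 t) + 2 e^{-25 t/2} \sin(5 s + 5 t)$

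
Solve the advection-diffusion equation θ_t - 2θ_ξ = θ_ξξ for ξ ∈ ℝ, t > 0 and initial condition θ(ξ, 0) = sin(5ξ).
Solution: Moving frame: η = ξ + 2t, σ = t, θ = u(η,σ), so θ_t = u_σ + 2u_η and θ_ξξ = u_ηη.
Hence θ_t - 2θ_ξ = u_σ and the PDE becomes the heat equation u_σ = u_ηη on η ∈ ℝ.
Initial data: u(η,0) = θ(η,0) = sin(5η). Each mode sin(nη) decays as exp(-n²σ) on ℝ, so u(η,σ) = Σ c_n exp(-n²σ) sin(nη) with c_5=1: u(η,σ) = exp(-25σ)sin(5η).
Substituting back: θ(ξ,t) = u(ξ + 2t, t).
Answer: θ(ξ, t) = exp(-25t)sin(10t + 5ξ)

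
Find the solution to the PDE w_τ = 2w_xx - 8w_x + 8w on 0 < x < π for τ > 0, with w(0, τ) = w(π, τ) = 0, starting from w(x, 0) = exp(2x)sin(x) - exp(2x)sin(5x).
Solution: Substitute w = exp(2x)u, i.e. u = exp(-2x)w.
By the product rule, w_x = exp(2x)(u_x + 2u), w_xx = exp(2x)(u_xx + 4u_x + 4u), w_τ = exp(2x)u_τ.
Substituting into the PDE and dividing by exp(2x): u_τ = 2(u_xx + 4u_x + 4u) - 8(u_x + 2u) + 8u.
The lower-order terms cancel, leaving the standard heat equation u_τ = 2u_xx.
Initial data for u: u(x,0) = exp(-2x)w(x,0) = sin(x) - sin(5x). The boundary conditions carry over: u(0,τ) = u(π,τ) = 0.
Solve for u:
  Using separation of variables u = X(x)T(τ):
  Eigenfunctions: sin(nx), n = 1, 2, 3, ...
  General solution: u(x, τ) = Σ c_n sin(nx) exp(-2n² τ)
  Matching u(x,0) = sin(x) - sin(5x) term by term: c_1=1, c_5=-1.
Hence u(x,τ) = exp(-2τ)sin(x) - exp(-50τ)sin(5x).
Transform back: w(x,τ) = exp(2x)u(x,τ).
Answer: w(x, τ) = exp(2x)exp(-2τ)sin(x) - exp(2x)exp(-50τ)sin(5x)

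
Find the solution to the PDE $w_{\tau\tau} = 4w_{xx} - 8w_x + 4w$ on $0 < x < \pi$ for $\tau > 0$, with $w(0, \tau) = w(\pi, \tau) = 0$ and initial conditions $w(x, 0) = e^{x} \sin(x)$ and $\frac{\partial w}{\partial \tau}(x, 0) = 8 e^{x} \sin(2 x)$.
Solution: Substitute $w = e^{x}u$.
Then $w_x = e^{x}(u_x + u)$, $w_{xx} = e^{x}(u_{xx} + 2u_x + u)$, $w_{\tau\tau} = e^{x}u_{\tau\tau}$; substituting and dividing by $e^{x}$, the lower-order terms cancel: $u_{\tau\tau} = 4u_{xx}$ (standard wave equation).
Data for $u$: $u(x,0) = e^{-x}w(x,0) = \sin(x)$; $u_{\tau}(x,0) = e^{-x}w_{\tau}(x,0) = 8 \sin(2 x)$. The boundary conditions carry over: $u(0,\tau) = u(\pi,\tau) = 0$.
Separating variables: $u = \sum [A_n \cos(\omega_n \tau) + B_n \sin(\omega_n \tau)] \sin(nx)$, $\omega_n = 2n$. From ICs ($B_n$ = velocity coefficient / $\omega_n$): $A_1=1, B_2=2$.
So $u(x,\tau) = \sin(x) \cos(2 \tau) + 2 \sin(2 x) \sin(4 \tau)$, and $w(x,\tau) = e^{x}u(x,\tau)$.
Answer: $w(x, \tau) = 2 e^{x} \sin(4 \tau) \sin(2 x) + e^{x} \sin(x) \cos(2 \tau)$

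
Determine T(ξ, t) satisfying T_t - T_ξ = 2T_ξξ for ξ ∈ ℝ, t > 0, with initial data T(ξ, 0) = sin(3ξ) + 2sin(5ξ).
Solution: Moving frame: η = ξ + t, σ = t, T = u(η,σ), so T_t = u_σ + u_η and T_ξξ = u_ηη.
Hence T_t - T_ξ = u_σ and the PDE becomes the heat equation u_σ = 2u_ηη on η ∈ ℝ.
Initial data: u(η,0) = T(η,0) = sin(3η) + 2sin(5η). Each mode sin(nη) decays as exp(-2n²σ) on ℝ, so u(η,σ) = Σ c_n exp(-2n²σ) sin(nη) with c_3=1, c_5=2: u(η,σ) = exp(-18σ)sin(3η) + 2exp(-50σ)sin(5η).
Substituting back: T(ξ,t) = u(ξ + t, t).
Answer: T(ξ, t) = exp(-18t)sin(3t + 3ξ) + 2exp(-50t)sin(5t + 5ξ)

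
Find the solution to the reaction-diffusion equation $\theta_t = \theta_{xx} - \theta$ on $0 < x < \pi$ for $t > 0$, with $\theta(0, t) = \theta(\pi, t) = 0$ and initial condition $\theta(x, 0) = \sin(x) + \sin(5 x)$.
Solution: Substitute $\theta = e^{-t}u$.
Then $\theta_t = e^{-t}(u_t - u)$, $\theta_{xx} = e^{-t}u_{xx}$; substituting and dividing by $e^{-t}$, the lower-order terms cancel: $u_t = u_{xx}$ (standard heat equation).
Data for $u$: $u(x,0) = \theta(x,0) = \sin(x) + \sin(5 x)$. The boundary conditions carry over: $u(0,t) = u(\pi,t) = 0$.
Separating variables: $u = \sum c_n e^{-n^2t} \sin(nx)$. From $u(x,0) = \sin(x) + \sin(5 x)$: $c_1=1, c_5=1$.
So $u(x,t) = e^{-t} \sin(x) + e^{-25 t} \sin(5 x)$, and $\theta(x,t) = e^{-t}u(x,t)$.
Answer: $\theta(x, t) = e^{-2 t} \sin(x) + e^{-26 t} \sin(5 x)$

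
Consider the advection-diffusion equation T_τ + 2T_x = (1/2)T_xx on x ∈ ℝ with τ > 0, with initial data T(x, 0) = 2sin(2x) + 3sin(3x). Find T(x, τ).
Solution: Change to a moving frame: let η = x - 2τ, σ = τ and write T(x,τ) = u(η,σ).
By the chain rule T_τ = u_σ - 2u_η, T_x = u_η, T_xx = u_ηη.
Then T_τ + 2T_x = u_σ: the advection term cancels and the PDE becomes the heat equation u_σ = (1/2)u_ηη on η ∈ ℝ.
Initial data: u(η,0) = T(η,0) = 2sin(2η) + 3sin(3η).
On η ∈ ℝ each mode satisfies (sin(nη))″ = -n² sin(nη), so exp(-n²σ/2) sin(nη) solves the heat equation; by superposition u(η,σ) = Σ c_n exp(-n²σ/2) sin(nη).
Reading off the coefficients: c_2=2, c_3=3, so u(η,σ) = 2exp(-2σ)sin(2η) + 3exp(-9σ/2)sin(3η).
Substituting back η = x - 2τ, σ = τ: T(x,τ) = u(x - 2τ, τ).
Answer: T(x, τ) = 2exp(-2τ)sin(2x - 4τ) + 3exp(-9τ/2)sin(3x - 6τ)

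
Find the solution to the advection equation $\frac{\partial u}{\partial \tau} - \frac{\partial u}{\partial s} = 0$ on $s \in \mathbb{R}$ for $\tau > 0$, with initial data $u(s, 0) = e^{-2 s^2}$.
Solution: By characteristics ($ds/d\tau = -1$), $u(s,\tau) = f(s + \tau)$ with $f = u( \cdot , 0)$.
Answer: $u(s, \tau) = e^{-2 (\tau + s)^2}$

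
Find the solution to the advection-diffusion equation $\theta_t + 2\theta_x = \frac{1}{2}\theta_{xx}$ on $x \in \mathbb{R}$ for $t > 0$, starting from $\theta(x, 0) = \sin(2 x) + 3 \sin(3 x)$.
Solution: Change to a moving frame: let $\eta = x - 2t$, $\sigma = t$ and write $\theta(x,t) = u(\eta,\sigma)$.
By the chain rule $\theta_t = u_{\sigma} - 2u_{\eta}$, $\theta_x = u_{\eta}$, $\theta_{xx} = u_{\eta\eta}$.
Then $\theta_t + 2\theta_x = u_{\sigma}$: the advection term cancels and the PDE becomes the heat equation $u_{\sigma} = \frac{1}{2}u_{\eta\eta}$ on $\eta \in \mathbb{R}$.
Initial data: $u(\eta,0) = \theta(\eta,0) = \sin(2 \eta) + 3 \sin(3 \eta)$.
On $\eta \in \mathbb{R}$ each mode satisfies $(\sin(n\eta))'' = -n^2 \sin(n\eta)$, so $e^{-n^2\sigma/2} \sin(n\eta)$ solves the heat equation; by superposition $u(\eta,\sigma) = \sum c_n e^{-n^2\sigma/2} \sin(n\eta)$.
Reading off the coefficients: $c_2=1, c_3=3$, so $u(\eta,\sigma) = e^{-2 \sigma} \sin(2 \eta) + 3 e^{-9 \sigma/2} \sin(3 \eta)$.
Substituting back $\eta = x - 2t$, $\sigma = t$: $\theta(x,t) = u(x - 2t, t)$.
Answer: $\theta(x, t) = - e^{-2 t} \sin(4 t - 2 x) - 3 e^{-9 t/2} \sin(6 t - 3 x)$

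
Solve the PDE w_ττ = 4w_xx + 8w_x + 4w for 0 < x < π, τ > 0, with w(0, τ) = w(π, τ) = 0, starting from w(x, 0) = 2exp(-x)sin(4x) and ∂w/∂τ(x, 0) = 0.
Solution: Substitute w = exp(-x)u.
Then w_x = exp(-x)(u_x - u), w_xx = exp(-x)(u_xx - 2u_x + u), w_ττ = exp(-x)u_ττ; substituting and dividing by exp(-x), the lower-order terms cancel: u_ττ = 4u_xx (standard wave equation).
Data for u: u(x,0) = exp(x)w(x,0) = 2sin(4x); u_τ(x,0) = exp(x)w_τ(x,0) = 0. The boundary conditions carry over: u(0,τ) = u(π,τ) = 0.
Separating variables: u = Σ [A_n cos(ω_n τ) + B_n sin(ω_n τ)] sin(nx), ω_n = 2n. From ICs: A_4=2.
So u(x,τ) = 2sin(4x)cos(8τ), and w(x,τ) = exp(-x)u(x,τ).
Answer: w(x, τ) = 2exp(-x)sin(4x)cos(8τ)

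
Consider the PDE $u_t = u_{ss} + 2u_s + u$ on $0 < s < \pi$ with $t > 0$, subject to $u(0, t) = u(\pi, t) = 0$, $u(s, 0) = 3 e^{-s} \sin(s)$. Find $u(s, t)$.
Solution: Substitute $u = e^{-s}w$, i.e. $w = e^{s}u$.
By the product rule, $u_s = e^{-s}(w_s - w)$, $u_{ss} = e^{-s}(w_{ss} - 2w_s + w)$, $u_t = e^{-s}w_t$.
Substituting into the PDE and dividing by $e^{-s}$: $w_t = (w_{ss} - 2w_s + w) + 2(w_s - w) + w$.
The lower-order terms cancel, leaving the standard heat equation $w_t = w_{ss}$.
Initial data for $w$: $w(s,0) = e^{s}u(s,0) = 3 \sin(s)$. The boundary conditions carry over: $w(0,t) = w(\pi,t) = 0$.
Solve for $w$:
  Using separation of variables $w = X(s)T(t)$:
  Eigenfunctions: $\sin(ns)$, $n = 1, 2, 3, \ldots$
  General solution: $w(s, t) = \sum c_n \sin(ns) e^{-n^2 t}$
  Matching $w(s,0) = 3 \sin(s)$ term by term: $c_1=3$.
Hence $w(s,t) = 3 e^{-t} \sin(s)$.
Transform back: $u(s,t) = e^{-s}w(s,t)$.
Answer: $u(s, t) = 3 e^{-s} e^{-t} \sin(s)$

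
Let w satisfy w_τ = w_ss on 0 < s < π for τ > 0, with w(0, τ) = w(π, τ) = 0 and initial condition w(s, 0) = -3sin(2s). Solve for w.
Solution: Using separation of variables w = X(s)T(τ):
Eigenfunctions: sin(ns), n = 1, 2, 3, ...
General solution: w(s, τ) = Σ c_n sin(ns) exp(-n² τ)
Matching w(s,0) = -3sin(2s) term by term: c_2=-3.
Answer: w(s, τ) = -3exp(-4τ)sin(2s)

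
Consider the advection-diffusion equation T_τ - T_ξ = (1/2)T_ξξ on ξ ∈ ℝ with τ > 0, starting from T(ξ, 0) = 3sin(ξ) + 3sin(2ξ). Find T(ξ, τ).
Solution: Change to a moving frame: let η = ξ + τ, σ = τ and write T(ξ,τ) = u(η,σ).
By the chain rule T_τ = u_σ + u_η, T_ξ = u_η, T_ξξ = u_ηη.
Then T_τ - T_ξ = u_σ: the advection term cancels and the PDE becomes the heat equation u_σ = (1/2)u_ηη on η ∈ ℝ.
Initial data: u(η,0) = T(η,0) = 3sin(η) + 3sin(2η).
On η ∈ ℝ each mode satisfies (sin(nη))″ = -n² sin(nη), so exp(-n²σ/2) sin(nη) solves the heat equation; by superposition u(η,σ) = Σ c_n exp(-n²σ/2) sin(nη).
Reading off the coefficients: c_1=3, c_2=3, so u(η,σ) = 3exp(-2σ)sin(2η) + 3exp(-σ/2)sin(η).
Substituting back η = ξ + τ, σ = τ: T(ξ,τ) = u(ξ + τ, τ).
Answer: T(ξ, τ) = 3exp(-2τ)sin(2ξ + 2τ) + 3exp(-τ/2)sin(ξ + τ)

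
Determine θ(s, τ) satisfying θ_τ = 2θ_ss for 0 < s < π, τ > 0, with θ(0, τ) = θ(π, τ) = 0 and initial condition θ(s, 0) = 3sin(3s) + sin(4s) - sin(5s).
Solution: Using separation of variables θ = X(s)G(τ):
Eigenfunctions: sin(ns), n = 1, 2, 3, ...
General solution: θ(s, τ) = Σ c_n sin(ns) exp(-2n² τ)
Matching θ(s,0) = 3sin(3s) + sin(4s) - sin(5s) term by term: c_3=3, c_4=1, c_5=-1.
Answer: θ(s, τ) = 3exp(-18τ)sin(3s) + exp(-32τ)sin(4s) - exp(-50τ)sin(5s)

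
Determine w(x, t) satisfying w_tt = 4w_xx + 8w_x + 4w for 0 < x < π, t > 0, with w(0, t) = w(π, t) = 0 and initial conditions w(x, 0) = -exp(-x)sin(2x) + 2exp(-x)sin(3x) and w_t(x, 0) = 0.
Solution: Substitute w = exp(-x)u.
Then w_x = exp(-x)(u_x - u), w_xx = exp(-x)(u_xx - 2u_x + u), w_tt = exp(-x)u_tt; substituting and dividing by exp(-x), the lower-order terms cancel: u_tt = 4u_xx (standard wave equation).
Data for u: u(x,0) = exp(x)w(x,0) = -sin(2x) + 2sin(3x); u_t(x,0) = exp(x)w_t(x,0) = 0. The boundary conditions carry over: u(0,t) = u(π,t) = 0.
Separating variables: u = Σ [A_n cos(ω_n t) + B_n sin(ω_n t)] sin(nx), ω_n = 2n. From ICs: A_2=-1, A_3=2.
So u(x,t) = -sin(2x)cos(4t) + 2sin(3x)cos(6t), and w(x,t) = exp(-x)u(x,t).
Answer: w(x, t) = -exp(-x)sin(2x)cos(4t) + 2exp(-x)sin(3x)cos(6t)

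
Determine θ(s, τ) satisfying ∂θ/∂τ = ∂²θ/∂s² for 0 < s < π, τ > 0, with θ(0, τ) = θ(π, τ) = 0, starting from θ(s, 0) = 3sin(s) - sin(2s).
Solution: Using separation of variables θ = X(s)G(τ):
Eigenfunctions: sin(ns), n = 1, 2, 3, ...
General solution: θ(s, τ) = Σ c_n sin(ns) exp(-n² τ)
Matching θ(s,0) = 3sin(s) - sin(2s) term by term: c_1=3, c_2=-1.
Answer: θ(s, τ) = 3exp(-τ)sin(s) - exp(-4τ)sin(2s)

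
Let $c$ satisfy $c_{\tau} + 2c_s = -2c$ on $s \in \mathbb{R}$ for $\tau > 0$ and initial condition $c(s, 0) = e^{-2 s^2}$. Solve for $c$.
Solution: Substitute $c = e^{-2\tau}u$, i.e. $u = e^{2\tau}c$.
By the product rule, $c_{\tau} = e^{-2\tau}(u_{\tau} - 2u)$, $c_s = e^{-2\tau}u_s$.
Substituting into the PDE and dividing by $e^{-2\tau}$: $u_{\tau} - 2u + 2u_s = -2u$.
The lower-order terms cancel, leaving the standard advection equation $u_{\tau} + 2u_s = 0$.
Initial data for $u$: $u(s,0) = c(s,0) = e^{-2 s^2}$.
Solve for $u$:
  By method of characteristics (waves move right with speed 2):
  Along characteristics $s - 2\tau =$ const, $u$ is constant, so $u(s,\tau) = f(s - 2\tau)$ with $f = u( \cdot , 0)$.
Hence $u(s,\tau) = e^{-2 (s - 2 \tau)^2}$.
Transform back: $c(s,\tau) = e^{-2\tau}u(s,\tau)$.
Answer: $c(s, \tau) = e^{-2 \tau} e^{-2 (-2 \tau + s)^2}$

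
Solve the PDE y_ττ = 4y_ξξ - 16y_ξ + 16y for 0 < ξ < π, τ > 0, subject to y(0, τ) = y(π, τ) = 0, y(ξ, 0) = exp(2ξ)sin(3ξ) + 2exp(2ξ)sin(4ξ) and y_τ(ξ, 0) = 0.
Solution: Substitute y = exp(2ξ)u, i.e. u = exp(-2ξ)y.
By the product rule, y_ξ = exp(2ξ)(u_ξ + 2u), y_ξξ = exp(2ξ)(u_ξξ + 4u_ξ + 4u), y_ττ = exp(2ξ)u_ττ.
Substituting into the PDE and dividing by exp(2ξ): u_ττ = 4(u_ξξ + 4u_ξ + 4u) - 16(u_ξ + 2u) + 16u.
The lower-order terms cancel, leaving the standard wave equation u_ττ = 4u_ξξ.
Initial data for u: u(ξ,0) = exp(-2ξ)y(ξ,0) = sin(3ξ) + 2sin(4ξ); u_τ(ξ,0) = exp(-2ξ)y_τ(ξ,0) = 0. The boundary conditions carry over: u(0,τ) = u(π,τ) = 0.
Solve for u:
  Using separation of variables u = X(ξ)T(τ):
  Eigenfunctions: sin(nξ), n = 1, 2, 3, ...
  General solution: u(ξ, τ) = Σ [A_n cos(2n τ) + B_n sin(2n τ)] sin(nξ)
  From u(ξ,0) = sin(3ξ) + 2sin(4ξ): A_3=1, A_4=2. From u_τ(ξ,0) = 0: all B_n = 0.
Hence u(ξ,τ) = sin(3ξ)cos(6τ) + 2sin(4ξ)cos(8τ).
Transform back: y(ξ,τ) = exp(2ξ)u(ξ,τ).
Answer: y(ξ, τ) = exp(2ξ)sin(3ξ)cos(6τ) + 2exp(2ξ)sin(4ξ)cos(8τ)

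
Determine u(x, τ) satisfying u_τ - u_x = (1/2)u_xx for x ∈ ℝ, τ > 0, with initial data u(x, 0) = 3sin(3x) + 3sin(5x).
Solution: Moving frame: η = x + τ, σ = τ, u = w(η,σ), so u_τ = w_σ + w_η and u_xx = w_ηη.
Hence u_τ - u_x = w_σ and the PDE becomes the heat equation w_σ = (1/2)w_ηη on η ∈ ℝ.
Initial data: w(η,0) = u(η,0) = 3sin(3η) + 3sin(5η). Each mode sin(nη) decays as exp(-n²σ/2) on ℝ, so w(η,σ) = Σ c_n exp(-n²σ/2) sin(nη) with c_3=3, c_5=3: w(η,σ) = 3exp(-9σ/2)sin(3η) + 3exp(-25σ/2)sin(5η).
Substituting back: u(x,τ) = w(x + τ, τ).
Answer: u(x, τ) = 3exp(-9τ/2)sin(3x + 3τ) + 3exp(-25τ/2)sin(5x + 5τ)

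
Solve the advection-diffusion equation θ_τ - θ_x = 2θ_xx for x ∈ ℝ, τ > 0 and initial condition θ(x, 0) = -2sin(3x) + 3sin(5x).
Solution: Change to a moving frame: let η = x + τ, σ = τ and write θ(x,τ) = u(η,σ).
By the chain rule θ_τ = u_σ + u_η, θ_x = u_η, θ_xx = u_ηη.
Then θ_τ - θ_x = u_σ: the advection term cancels and the PDE becomes the heat equation u_σ = 2u_ηη on η ∈ ℝ.
Initial data: u(η,0) = θ(η,0) = -2sin(3η) + 3sin(5η).
On η ∈ ℝ each mode satisfies (sin(nη))″ = -n² sin(nη), so exp(-2n²σ) sin(nη) solves the heat equation; by superposition u(η,σ) = Σ c_n exp(-2n²σ) sin(nη).
Reading off the coefficients: c_3=-2, c_5=3, so u(η,σ) = -2exp(-18σ)sin(3η) + 3exp(-50σ)sin(5η).
Substituting back η = x + τ, σ = τ: θ(x,τ) = u(x + τ, τ).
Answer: θ(x, τ) = -2exp(-18τ)sin(3x + 3τ) + 3exp(-50τ)sin(5x + 5τ)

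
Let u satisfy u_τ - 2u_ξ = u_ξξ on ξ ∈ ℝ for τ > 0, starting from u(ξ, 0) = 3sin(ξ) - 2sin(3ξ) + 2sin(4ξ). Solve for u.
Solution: Moving frame: η = ξ + 2τ, σ = τ, u = w(η,σ), so u_τ = w_σ + 2w_η and u_ξξ = w_ηη.
Hence u_τ - 2u_ξ = w_σ and the PDE becomes the heat equation w_σ = w_ηη on η ∈ ℝ.
Initial data: w(η,0) = u(η,0) = 3sin(η) - 2sin(3η) + 2sin(4η). Each mode sin(nη) decays as exp(-n²σ) on ℝ, so w(η,σ) = Σ c_n exp(-n²σ) sin(nη) with c_1=3, c_3=-2, c_4=2: w(η,σ) = 3exp(-σ)sin(η) - 2exp(-9σ)sin(3η) + 2exp(-16σ)sin(4η).
Substituting back: u(ξ,τ) = w(ξ + 2τ, τ).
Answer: u(ξ, τ) = 3exp(-τ)sin(ξ + 2τ) - 2exp(-9τ)sin(3ξ + 6τ) + 2exp(-16τ)sin(4ξ + 8τ)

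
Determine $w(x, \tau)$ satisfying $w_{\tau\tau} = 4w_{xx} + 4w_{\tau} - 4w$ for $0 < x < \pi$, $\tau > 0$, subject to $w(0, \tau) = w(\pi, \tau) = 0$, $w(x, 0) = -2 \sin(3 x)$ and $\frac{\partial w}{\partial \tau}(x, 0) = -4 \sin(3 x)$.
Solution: Substitute $w = e^{2\tau}u$.
Then $w_{\tau} = e^{2\tau}(u_{\tau} + 2u)$, $w_{\tau\tau} = e^{2\tau}(u_{\tau\tau} + 4u_{\tau} + 4u)$, $w_{xx} = e^{2\tau}u_{xx}$; substituting and dividing by $e^{2\tau}$, the lower-order terms cancel: $u_{\tau\tau} = 4u_{xx}$ (standard wave equation).
Data for $u$: $u(x,0) = w(x,0) = -2 \sin(3 x)$; $u_{\tau}(x,0) = w_{\tau}(x,0) - 2w(x,0) = 0$. The boundary conditions carry over: $u(0,\tau) = u(\pi,\tau) = 0$.
Separating variables: $u = \sum [A_n \cos(\omega_n \tau) + B_n \sin(\omega_n \tau)] \sin(nx)$, $\omega_n = 2n$. From ICs: $A_3=-2$.
So $u(x,\tau) = -2 \sin(3 x) \cos(6 \tau)$, and $w(x,\tau) = e^{2\tau}u(x,\tau)$.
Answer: $w(x, \tau) = -2 e^{2 \tau} \sin(3 x) \cos(6 \tau)$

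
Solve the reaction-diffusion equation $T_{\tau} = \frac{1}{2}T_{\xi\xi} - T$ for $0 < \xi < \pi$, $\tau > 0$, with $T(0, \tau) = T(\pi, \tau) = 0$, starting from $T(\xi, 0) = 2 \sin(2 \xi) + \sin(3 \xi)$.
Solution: Substitute $T = e^{-\tau}u$.
Then $T_{\tau} = e^{-\tau}(u_{\tau} - u)$, $T_{\xi\xi} = e^{-\tau}u_{\xi\xi}$; substituting and dividing by $e^{-\tau}$, the lower-order terms cancel: $u_{\tau} = \frac{1}{2}u_{\xi\xi}$ (standard heat equation).
Data for $u$: $u(\xi,0) = T(\xi,0) = 2 \sin(2 \xi) + \sin(3 \xi)$. The boundary conditions carry over: $u(0,\tau) = u(\pi,\tau) = 0$.
Separating variables: $u = \sum c_n e^{-n^2\tau/2} \sin(n\xi)$. From $u(\xi,0) = 2 \sin(2 \xi) + \sin(3 \xi)$: $c_2=2, c_3=1$.
So $u(\xi,\tau) = 2 e^{-2 \tau} \sin(2 \xi) + e^{-9 \tau/2} \sin(3 \xi)$, and $T(\xi,\tau) = e^{-\tau}u(\xi,\tau)$.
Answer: $T(\xi, \tau) = 2 e^{-3 \tau} \sin(2 \xi) + e^{-11 \tau/2} \sin(3 \xi)$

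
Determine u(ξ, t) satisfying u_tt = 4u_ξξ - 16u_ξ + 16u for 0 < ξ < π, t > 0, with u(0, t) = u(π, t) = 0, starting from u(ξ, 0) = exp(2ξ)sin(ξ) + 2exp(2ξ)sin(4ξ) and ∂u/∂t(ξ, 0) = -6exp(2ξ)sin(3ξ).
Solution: Substitute u = exp(2ξ)w, i.e. w = exp(-2ξ)u.
By the product rule, u_ξ = exp(2ξ)(w_ξ + 2w), u_ξξ = exp(2ξ)(w_ξξ + 4w_ξ + 4w), u_tt = exp(2ξ)w_tt.
Substituting into the PDE and dividing by exp(2ξ): w_tt = 4(w_ξξ + 4w_ξ + 4w) - 16(w_ξ + 2w) + 16w.
The lower-order terms cancel, leaving the standard wave equation w_tt = 4w_ξξ.
Initial data for w: w(ξ,0) = exp(-2ξ)u(ξ,0) = sin(ξ) + 2sin(4ξ); w_t(ξ,0) = exp(-2ξ)u_t(ξ,0) = -6sin(3ξ). The boundary conditions carry over: w(0,t) = w(π,t) = 0.
Solve for w:
  Using separation of variables w = X(ξ)T(t):
  Eigenfunctions: sin(nξ), n = 1, 2, 3, ...
  General solution: w(ξ, t) = Σ [A_n cos(2n t) + B_n sin(2n t)] sin(nξ)
  From w(ξ,0) = sin(ξ) + 2sin(4ξ): A_1=1, A_4=2. From w_t(ξ,0) = -6sin(3ξ), using w_t(ξ,0) = Σ ω_n B_n sin(nξ) with ω_n = 2n: B_3 = (-6)/6 = -1.
Hence w(ξ,t) = -sin(6t)sin(3ξ) + sin(ξ)cos(2t) + 2sin(4ξ)cos(8t).
Transform back: u(ξ,t) = exp(2ξ)w(ξ,t).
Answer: u(ξ, t) = -exp(2ξ)sin(6t)sin(3ξ) + exp(2ξ)sin(ξ)cos(2t) + 2exp(2ξ)sin(4ξ)cos(8t)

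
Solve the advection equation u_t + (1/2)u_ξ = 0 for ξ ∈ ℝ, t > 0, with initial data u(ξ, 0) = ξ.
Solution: By characteristics (dξ/dt = 1/2), u(ξ,t) = f(ξ - (1/2)t) with f = u(·, 0).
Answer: u(ξ, t) = -(1/2)t + ξ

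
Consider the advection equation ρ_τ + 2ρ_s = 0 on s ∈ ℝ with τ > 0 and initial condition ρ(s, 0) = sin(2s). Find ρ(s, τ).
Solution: By characteristics (ds/dτ = 2), ρ(s,τ) = f(s - 2τ) with f = ρ(·, 0).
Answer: ρ(s, τ) = sin(2s - 4τ)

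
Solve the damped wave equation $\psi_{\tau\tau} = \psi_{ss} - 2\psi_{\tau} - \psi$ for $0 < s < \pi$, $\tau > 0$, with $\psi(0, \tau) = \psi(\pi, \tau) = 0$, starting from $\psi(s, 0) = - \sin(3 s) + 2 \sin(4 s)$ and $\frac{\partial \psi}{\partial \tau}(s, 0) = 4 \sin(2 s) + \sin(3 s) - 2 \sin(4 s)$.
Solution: Substitute $\psi = e^{-\tau}u$.
Then $\psi_{\tau} = e^{-\tau}(u_{\tau} - u)$, $\psi_{\tau\tau} = e^{-\tau}(u_{\tau\tau} - 2u_{\tau} + u)$, $\psi_{ss} = e^{-\tau}u_{ss}$; substituting and dividing by $e^{-\tau}$, the lower-order terms cancel: $u_{\tau\tau} = u_{ss}$ (standard wave equation).
Data for $u$: $u(s,0) = \psi(s,0) = - \sin(3 s) + 2 \sin(4 s)$; $u_{\tau}(s,0) = \psi_{\tau}(s,0) + \psi(s,0) = 4 \sin(2 s)$. The boundary conditions carry over: $u(0,\tau) = u(\pi,\tau) = 0$.
Separating variables: $u = \sum [A_n \cos(\omega_n \tau) + B_n \sin(\omega_n \tau)] \sin(ns)$, $\omega_n = n$. From ICs ($B_n$ = velocity coefficient / $\omega_n$): $A_3=-1, A_4=2, B_2=2$.
So $u(s,\tau) = 2 \sin(2 s) \sin(2 \tau) - \sin(3 s) \cos(3 \tau) + 2 \sin(4 s) \cos(4 \tau)$, and $\psi(s,\tau) = e^{-\tau}u(s,\tau)$.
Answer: $\psi(s, \tau) = 2 e^{-\tau} \sin(2 \tau) \sin(2 s) -  e^{-\tau} \sin(3 s) \cos(3 \tau) + 2 e^{-\tau} \sin(4 s) \cos(4 \tau)$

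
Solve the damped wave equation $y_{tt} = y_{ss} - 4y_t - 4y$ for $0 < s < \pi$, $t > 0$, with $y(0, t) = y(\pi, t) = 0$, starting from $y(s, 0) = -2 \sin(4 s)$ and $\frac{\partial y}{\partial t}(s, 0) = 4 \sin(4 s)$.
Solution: Substitute $y = e^{-2t}u$, i.e. $u = e^{2t}y$.
By the product rule, $y_t = e^{-2t}(u_t - 2u)$, $y_{tt} = e^{-2t}(u_{tt} - 4u_t + 4u)$, $y_{ss} = e^{-2t}u_{ss}$.
Substituting into the PDE and dividing by $e^{-2t}$: $u_{tt} - 4u_t + 4u = u_{ss} - 4(u_t - 2u) - 4u$.
The lower-order terms cancel, leaving the standard wave equation $u_{tt} = u_{ss}$.
Initial data for $u$: $u(s,0) = y(s,0) = -2 \sin(4 s)$; $u_t(s,0) = y_t(s,0) + 2y(s,0) = 0$. The boundary conditions carry over: $u(0,t) = u(\pi,t) = 0$.
Solve for $u$:
  Using separation of variables $u = X(s)T(t)$:
  Eigenfunctions: $\sin(ns)$, $n = 1, 2, 3, \ldots$
  General solution: $u(s, t) = \sum [A_n \cos(n t) + B_n \sin(n t)] \sin(ns)$
  From $u(s,0) = -2 \sin(4 s)$: $A_4=-2$. From $u_t(s,0) = 0$: all $B_n = 0$.
Hence $u(s,t) = -2 \sin(4 s) \cos(4 t)$.
Transform back: $y(s,t) = e^{-2t}u(s,t)$.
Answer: $y(s, t) = -2 e^{-2 t} \sin(4 s) \cos(4 t)$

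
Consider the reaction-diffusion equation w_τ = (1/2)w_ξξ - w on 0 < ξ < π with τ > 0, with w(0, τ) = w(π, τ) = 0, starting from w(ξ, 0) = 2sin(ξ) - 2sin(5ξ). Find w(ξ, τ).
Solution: Substitute w = exp(-τ)u, i.e. u = exp(τ)w.
By the product rule, w_τ = exp(-τ)(u_τ - u), w_ξξ = exp(-τ)u_ξξ.
Substituting into the PDE and dividing by exp(-τ): u_τ - u = (1/2)u_ξξ - u.
The lower-order terms cancel, leaving the standard heat equation u_τ = (1/2)u_ξξ.
Initial data for u: u(ξ,0) = w(ξ,0) = 2sin(ξ) - 2sin(5ξ). The boundary conditions carry over: u(0,τ) = u(π,τ) = 0.
Solve for u:
  Using separation of variables u = X(ξ)T(τ):
  Eigenfunctions: sin(nξ), n = 1, 2, 3, ...
  General solution: u(ξ, τ) = Σ c_n sin(nξ) exp(-n² τ/2)
  Matching u(ξ,0) = 2sin(ξ) - 2sin(5ξ) term by term: c_1=2, c_5=-2.
Hence u(ξ,τ) = 2exp(-τ/2)sin(ξ) - 2exp(-25τ/2)sin(5ξ).
Transform back: w(ξ,τ) = exp(-τ)u(ξ,τ).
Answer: w(ξ, τ) = 2exp(-3τ/2)sin(ξ) - 2exp(-27τ/2)sin(5ξ)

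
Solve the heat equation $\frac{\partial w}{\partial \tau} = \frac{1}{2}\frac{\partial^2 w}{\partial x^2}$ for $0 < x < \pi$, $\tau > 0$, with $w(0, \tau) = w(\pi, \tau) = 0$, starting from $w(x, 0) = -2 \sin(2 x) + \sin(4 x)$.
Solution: Separating variables: $w = \sum c_n e^{-n^2\tau/2} \sin(nx)$. From $w(x,0) = -2 \sin(2 x) + \sin(4 x)$: $c_2=-2, c_4=1$.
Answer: $w(x, \tau) = -2 e^{-2 \tau} \sin(2 x) + e^{-8 \tau} \sin(4 x)$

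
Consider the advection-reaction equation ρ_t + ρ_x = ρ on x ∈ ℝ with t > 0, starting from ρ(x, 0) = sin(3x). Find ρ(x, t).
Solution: Substitute ρ = exp(t)u.
Then ρ_t = exp(t)(u_t + u), ρ_x = exp(t)u_x; substituting and dividing by exp(t), the lower-order terms cancel: u_t + u_x = 0 (standard advection equation).
Data for u: u(x,0) = ρ(x,0) = sin(3x).
By characteristics (dx/dt = 1), u(x,t) = f(x - t) with f = u(·, 0).
So u(x,t) = -sin(3t - 3x), and ρ(x,t) = exp(t)u(x,t).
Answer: ρ(x, t) = -exp(t)sin(3t - 3x)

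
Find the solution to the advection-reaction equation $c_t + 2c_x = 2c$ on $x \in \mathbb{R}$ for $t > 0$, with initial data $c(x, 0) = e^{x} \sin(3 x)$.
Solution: Substitute $c = e^{x}u$.
Then $c_x = e^{x}(u_x + u)$, $c_t = e^{x}u_t$; substituting and dividing by $e^{x}$, the lower-order terms cancel: $u_t + 2u_x = 0$ (standard advection equation).
Data for $u$: $u(x,0) = e^{-x}c(x,0) = \sin(3 x)$.
By characteristics ($dx/dt = 2$), $u(x,t) = f(x - 2t)$ with $f = u( \cdot , 0)$.
So $u(x,t) = - \sin(6 t - 3 x)$, and $c(x,t) = e^{x}u(x,t)$.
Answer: $c(x, t) = - e^{x} \sin(6 t - 3 x)$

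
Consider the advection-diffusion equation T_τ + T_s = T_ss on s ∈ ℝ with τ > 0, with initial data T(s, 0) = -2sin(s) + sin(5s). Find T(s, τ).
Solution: Change to a moving frame: let η = s - τ, σ = τ and write T(s,τ) = u(η,σ).
By the chain rule T_τ = u_σ - u_η, T_s = u_η, T_ss = u_ηη.
Then T_τ + T_s = u_σ: the advection term cancels and the PDE becomes the heat equation u_σ = u_ηη on η ∈ ℝ.
Initial data: u(η,0) = T(η,0) = -2sin(η) + sin(5η).
On η ∈ ℝ each mode satisfies (sin(nη))″ = -n² sin(nη), so exp(-n²σ) sin(nη) solves the heat equation; by superposition u(η,σ) = Σ c_n exp(-n²σ) sin(nη).
Reading off the coefficients: c_1=-2, c_5=1, so u(η,σ) = -2exp(-σ)sin(η) + exp(-25σ)sin(5η).
Substituting back η = s - τ, σ = τ: T(s,τ) = u(s - τ, τ).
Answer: T(s, τ) = -2exp(-τ)sin(s - τ) + exp(-25τ)sin(5s - 5τ)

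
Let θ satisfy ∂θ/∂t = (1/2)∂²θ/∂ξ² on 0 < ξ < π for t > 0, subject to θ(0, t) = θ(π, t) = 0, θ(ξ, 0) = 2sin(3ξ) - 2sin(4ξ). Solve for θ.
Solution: Using separation of variables θ = X(ξ)G(t):
Eigenfunctions: sin(nξ), n = 1, 2, 3, ...
General solution: θ(ξ, t) = Σ c_n sin(nξ) exp(-n² t/2)
Matching θ(ξ,0) = 2sin(3ξ) - 2sin(4ξ) term by term: c_3=2, c_4=-2.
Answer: θ(ξ, t) = -2exp(-8t)sin(4ξ) + 2exp(-9t/2)sin(3ξ)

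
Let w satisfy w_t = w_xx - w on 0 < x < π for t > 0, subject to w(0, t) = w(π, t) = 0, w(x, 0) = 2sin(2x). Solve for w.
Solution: Substitute w = exp(-t)u, i.e. u = exp(t)w.
By the product rule, w_t = exp(-t)(u_t - u), w_xx = exp(-t)u_xx.
Substituting into the PDE and dividing by exp(-t): u_t - u = u_xx - u.
The lower-order terms cancel, leaving the standard heat equation u_t = u_xx.
Initial data for u: u(x,0) = w(x,0) = 2sin(2x). The boundary conditions carry over: u(0,t) = u(π,t) = 0.
Solve for u:
  Using separation of variables u = X(x)T(t):
  Eigenfunctions: sin(nx), n = 1, 2, 3, ...
  General solution: u(x, t) = Σ c_n sin(nx) exp(-n² t)
  Matching u(x,0) = 2sin(2x) term by term: c_2=2.
Hence u(x,t) = 2exp(-4t)sin(2x).
Transform back: w(x,t) = exp(-t)u(x,t).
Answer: w(x, t) = 2exp(-5t)sin(2x)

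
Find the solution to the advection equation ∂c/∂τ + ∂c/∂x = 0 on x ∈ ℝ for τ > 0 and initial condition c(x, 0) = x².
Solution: By characteristics (dx/dτ = 1), c(x,τ) = f(x - τ) with f = c(·, 0).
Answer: c(x, τ) = x² - 2xτ + τ²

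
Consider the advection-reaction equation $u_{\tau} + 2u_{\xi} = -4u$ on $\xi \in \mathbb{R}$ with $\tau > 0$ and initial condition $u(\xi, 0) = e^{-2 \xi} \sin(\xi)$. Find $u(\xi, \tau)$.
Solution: Substitute $u = e^{-2\xi}w$.
Then $u_{\xi} = e^{-2\xi}(w_{\xi} - 2w)$, $u_{\tau} = e^{-2\xi}w_{\tau}$; substituting and dividing by $e^{-2\xi}$, the lower-order terms cancel: $w_{\tau} + 2w_{\xi} = 0$ (standard advection equation).
Data for $w$: $w(\xi,0) = e^{2\xi}u(\xi,0) = \sin(\xi)$.
By characteristics ($d\xi/d\tau = 2$), $w(\xi,\tau) = f(\xi - 2\tau)$ with $f = w( \cdot , 0)$.
So $w(\xi,\tau) = \sin(\xi - 2 \tau)$, and $u(\xi,\tau) = e^{-2\xi}w(\xi,\tau)$.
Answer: $u(\xi, \tau) = - e^{-2 \xi} \sin(2 \tau - \xi)$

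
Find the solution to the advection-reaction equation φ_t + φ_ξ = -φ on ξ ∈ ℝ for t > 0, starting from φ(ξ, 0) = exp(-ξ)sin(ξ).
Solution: Substitute φ = exp(-ξ)u.
Then φ_ξ = exp(-ξ)(u_ξ - u), φ_t = exp(-ξ)u_t; substituting and dividing by exp(-ξ), the lower-order terms cancel: u_t + u_ξ = 0 (standard advection equation).
Data for u: u(ξ,0) = exp(ξ)φ(ξ,0) = sin(ξ).
By characteristics (dξ/dt = 1), u(ξ,t) = f(ξ - t) with f = u(·, 0).
So u(ξ,t) = -sin(t - ξ), and φ(ξ,t) = exp(-ξ)u(ξ,t).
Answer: φ(ξ, t) = -exp(-ξ)sin(t - ξ)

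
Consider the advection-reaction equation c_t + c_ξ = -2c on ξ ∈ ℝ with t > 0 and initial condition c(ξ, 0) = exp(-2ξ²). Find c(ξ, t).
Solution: Substitute c = exp(-2t)u.
Then c_t = exp(-2t)(u_t - 2u), c_ξ = exp(-2t)u_ξ; substituting and dividing by exp(-2t), the lower-order terms cancel: u_t + u_ξ = 0 (standard advection equation).
Data for u: u(ξ,0) = c(ξ,0) = exp(-2ξ²).
By characteristics (dξ/dt = 1), u(ξ,t) = f(ξ - t) with f = u(·, 0).
So u(ξ,t) = exp(-2(-t + ξ)²), and c(ξ,t) = exp(-2t)u(ξ,t).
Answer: c(ξ, t) = exp(-2t)exp(-2(-t + ξ)²)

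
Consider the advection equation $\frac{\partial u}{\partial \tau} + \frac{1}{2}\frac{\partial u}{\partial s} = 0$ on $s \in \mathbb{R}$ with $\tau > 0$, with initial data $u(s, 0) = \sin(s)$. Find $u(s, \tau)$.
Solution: By method of characteristics (waves move right with speed 1/2):
Along characteristics $s - \frac{1}{2}\tau =$ const, $u$ is constant, so $u(s,\tau) = f(s - \frac{1}{2}\tau)$ with $f = u( \cdot , 0)$.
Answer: $u(s, \tau) = - \sin(\tau/2 - s)$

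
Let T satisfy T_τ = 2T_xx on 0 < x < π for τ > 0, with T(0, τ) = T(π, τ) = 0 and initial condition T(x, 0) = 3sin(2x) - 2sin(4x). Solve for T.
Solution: Using separation of variables T = X(x)G(τ):
Eigenfunctions: sin(nx), n = 1, 2, 3, ...
General solution: T(x, τ) = Σ c_n sin(nx) exp(-2n² τ)
Matching T(x,0) = 3sin(2x) - 2sin(4x) term by term: c_2=3, c_4=-2.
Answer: T(x, τ) = 3exp(-8τ)sin(2x) - 2exp(-32τ)sin(4x)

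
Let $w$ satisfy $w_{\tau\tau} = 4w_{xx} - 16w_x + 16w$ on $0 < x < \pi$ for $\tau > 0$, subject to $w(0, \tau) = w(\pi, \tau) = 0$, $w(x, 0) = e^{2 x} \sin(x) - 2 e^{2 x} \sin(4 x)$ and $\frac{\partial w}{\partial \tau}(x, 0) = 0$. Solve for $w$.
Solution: Substitute $w = e^{2x}u$.
Then $w_x = e^{2x}(u_x + 2u)$, $w_{xx} = e^{2x}(u_{xx} + 4u_x + 4u)$, $w_{\tau\tau} = e^{2x}u_{\tau\tau}$; substituting and dividing by $e^{2x}$, the lower-order terms cancel: $u_{\tau\tau} = 4u_{xx}$ (standard wave equation).
Data for $u$: $u(x,0) = e^{-2x}w(x,0) = \sin(x) - 2 \sin(4 x)$; $u_{\tau}(x,0) = e^{-2x}w_{\tau}(x,0) = 0$. The boundary conditions carry over: $u(0,\tau) = u(\pi,\tau) = 0$.
Separating variables: $u = \sum [A_n \cos(\omega_n \tau) + B_n \sin(\omega_n \tau)] \sin(nx)$, $\omega_n = 2n$. From ICs: $A_1=1, A_4=-2$.
So $u(x,\tau) = \sin(x) \cos(2 \tau) - 2 \sin(4 x) \cos(8 \tau)$, and $w(x,\tau) = e^{2x}u(x,\tau)$.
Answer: $w(x, \tau) = e^{2 x} \sin(x) \cos(2 \tau) - 2 e^{2 x} \sin(4 x) \cos(8 \tau)$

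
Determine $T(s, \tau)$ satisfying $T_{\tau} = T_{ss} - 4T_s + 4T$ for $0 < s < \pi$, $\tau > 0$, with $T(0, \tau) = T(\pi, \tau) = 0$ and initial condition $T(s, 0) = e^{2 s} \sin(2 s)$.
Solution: Substitute $T = e^{2s}u$.
Then $T_s = e^{2s}(u_s + 2u)$, $T_{ss} = e^{2s}(u_{ss} + 4u_s + 4u)$, $T_{\tau} = e^{2s}u_{\tau}$; substituting and dividing by $e^{2s}$, the lower-order terms cancel: $u_{\tau} = u_{ss}$ (standard heat equation).
Data for $u$: $u(s,0) = e^{-2s}T(s,0) = \sin(2 s)$. The boundary conditions carry over: $u(0,\tau) = u(\pi,\tau) = 0$.
Separating variables: $u = \sum c_n e^{-n^2\tau} \sin(ns)$. From $u(s,0) = \sin(2 s)$: $c_2=1$.
So $u(s,\tau) = e^{-4 \tau} \sin(2 s)$, and $T(s,\tau) = e^{2s}u(s,\tau)$.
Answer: $T(s, \tau) = e^{-4 \tau} e^{2 s} \sin(2 s)$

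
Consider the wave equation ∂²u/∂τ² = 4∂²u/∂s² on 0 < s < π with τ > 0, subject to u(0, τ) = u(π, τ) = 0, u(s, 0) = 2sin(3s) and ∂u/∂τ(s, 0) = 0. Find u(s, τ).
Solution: Separating variables: u = Σ [A_n cos(ω_n τ) + B_n sin(ω_n τ)] sin(ns), ω_n = 2n. From ICs: A_3=2.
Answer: u(s, τ) = 2sin(3s)cos(6τ)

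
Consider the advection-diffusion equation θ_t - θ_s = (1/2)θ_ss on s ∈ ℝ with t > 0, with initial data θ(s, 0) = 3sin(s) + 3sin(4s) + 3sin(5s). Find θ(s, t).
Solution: Change to a moving frame: let η = s + t, σ = t and write θ(s,t) = u(η,σ).
By the chain rule θ_t = u_σ + u_η, θ_s = u_η, θ_ss = u_ηη.
Then θ_t - θ_s = u_σ: the advection term cancels and the PDE becomes the heat equation u_σ = (1/2)u_ηη on η ∈ ℝ.
Initial data: u(η,0) = θ(η,0) = 3sin(η) + 3sin(4η) + 3sin(5η).
On η ∈ ℝ each mode satisfies (sin(nη))″ = -n² sin(nη), so exp(-n²σ/2) sin(nη) solves the heat equation; by superposition u(η,σ) = Σ c_n exp(-n²σ/2) sin(nη).
Reading off the coefficients: c_1=3, c_4=3, c_5=3, so u(η,σ) = 3exp(-8σ)sin(4η) + 3exp(-σ/2)sin(η) + 3exp(-25σ/2)sin(5η).
Substituting back η = s + t, σ = t: θ(s,t) = u(s + t, t).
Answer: θ(s, t) = 3exp(-8t)sin(4s + 4t) + 3exp(-t/2)sin(s + t) + 3exp(-25t/2)sin(5s + 5t)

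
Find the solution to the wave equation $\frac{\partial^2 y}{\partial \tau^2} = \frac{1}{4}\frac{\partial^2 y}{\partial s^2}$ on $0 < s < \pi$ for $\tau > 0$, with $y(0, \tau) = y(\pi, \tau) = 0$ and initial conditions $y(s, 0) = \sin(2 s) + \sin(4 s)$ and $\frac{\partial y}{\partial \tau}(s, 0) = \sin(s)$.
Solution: Using separation of variables $y = X(s)T(\tau)$:
Eigenfunctions: $\sin(ns)$, $n = 1, 2, 3, \ldots$
General solution: $y(s, \tau) = \sum [A_n \cos(n \tau/2) + B_n \sin(n \tau/2)] \sin(ns)$
From $y(s,0) = \sin(2 s) + \sin(4 s)$: $A_2=1, A_4=1$. From $y_{\tau}(s,0) = \sin(s)$, using $y_{\tau}(s,0) = \sum \omega_n B_n \sin(ns)$ with $\omega_n = n/2$: $B_1 = 1/(1/2) = 2$.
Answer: $y(s, \tau) = 2 \sin(\tau/2) \sin(s) + \sin(2 s) \cos(\tau) + \sin(4 s) \cos(2 \tau)$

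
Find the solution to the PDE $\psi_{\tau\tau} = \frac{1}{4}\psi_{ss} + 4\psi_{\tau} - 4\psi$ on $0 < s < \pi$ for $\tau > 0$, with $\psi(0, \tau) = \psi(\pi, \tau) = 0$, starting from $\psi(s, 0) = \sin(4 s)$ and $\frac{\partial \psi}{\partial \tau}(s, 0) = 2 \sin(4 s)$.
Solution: Substitute $\psi = e^{2\tau}u$, i.e. $u = e^{-2\tau}\psi$.
By the product rule, $\psi_{\tau} = e^{2\tau}(u_{\tau} + 2u)$, $\psi_{\tau\tau} = e^{2\tau}(u_{\tau\tau} + 4u_{\tau} + 4u)$, $\psi_{ss} = e^{2\tau}u_{ss}$.
Substituting into the PDE and dividing by $e^{2\tau}$: $u_{\tau\tau} + 4u_{\tau} + 4u = \frac{1}{4}u_{ss} + 4(u_{\tau} + 2u) - 4u$.
The lower-order terms cancel, leaving the standard wave equation $u_{\tau\tau} = \frac{1}{4}u_{ss}$.
Initial data for $u$: $u(s,0) = \psi(s,0) = \sin(4 s)$; $u_{\tau}(s,0) = \psi_{\tau}(s,0) - 2\psi(s,0) = 0$. The boundary conditions carry over: $u(0,\tau) = u(\pi,\tau) = 0$.
Solve for $u$:
  Using separation of variables $u = X(s)T(\tau)$:
  Eigenfunctions: $\sin(ns)$, $n = 1, 2, 3, \ldots$
  General solution: $u(s, \tau) = \sum [A_n \cos(n \tau/2) + B_n \sin(n \tau/2)] \sin(ns)$
  From $u(s,0) = \sin(4 s)$: $A_4=1$. From $u_{\tau}(s,0) = 0$: all $B_n = 0$.
Hence $u(s,\tau) = \sin(4 s) \cos(2 \tau)$.
Transform back: $\psi(s,\tau) = e^{2\tau}u(s,\tau)$.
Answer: $\psi(s, \tau) = e^{2 \tau} \sin(4 s) \cos(2 \tau)$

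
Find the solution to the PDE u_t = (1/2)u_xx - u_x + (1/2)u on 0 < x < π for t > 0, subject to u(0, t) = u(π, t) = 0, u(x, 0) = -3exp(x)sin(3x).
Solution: Substitute u = exp(x)w.
Then u_x = exp(x)(w_x + w), u_xx = exp(x)(w_xx + 2w_x + w), u_t = exp(x)w_t; substituting and dividing by exp(x), the lower-order terms cancel: w_t = (1/2)w_xx (standard heat equation).
Data for w: w(x,0) = exp(-x)u(x,0) = -3sin(3x). The boundary conditions carry over: w(0,t) = w(π,t) = 0.
Separating variables: w = Σ c_n exp(-n²t/2) sin(nx). From w(x,0) = -3sin(3x): c_3=-3.
So w(x,t) = -3exp(-9t/2)sin(3x), and u(x,t) = exp(x)w(x,t).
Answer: u(x, t) = -3exp(-9t/2)exp(x)sin(3x)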